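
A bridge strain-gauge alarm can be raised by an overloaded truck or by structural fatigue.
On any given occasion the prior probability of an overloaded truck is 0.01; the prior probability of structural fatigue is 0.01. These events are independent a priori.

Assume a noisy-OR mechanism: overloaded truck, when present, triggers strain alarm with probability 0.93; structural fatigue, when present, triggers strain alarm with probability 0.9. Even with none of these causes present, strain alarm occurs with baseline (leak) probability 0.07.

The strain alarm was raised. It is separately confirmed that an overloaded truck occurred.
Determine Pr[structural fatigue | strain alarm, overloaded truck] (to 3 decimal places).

Under noisy-OR, P(strain alarm | causes) = 1 − (1−0.07)·∏(1−qᵢ) over the active causes.
By total probability over both values of structural fatigue:
  P(strain alarm | overloaded truck) = 0.9349·0.99 + 0.99349·0.01
        = 0.925551 + 0.009935 = 0.935486
The terms with structural fatigue present sum to 0.009935, so
  P(structural fatigue | strain alarm, overloaded truck) = 0.009935 / 0.935486 ≈ 0.011

Pr[structural fatigue | strain alarm, overloaded truck] ≈ 0.011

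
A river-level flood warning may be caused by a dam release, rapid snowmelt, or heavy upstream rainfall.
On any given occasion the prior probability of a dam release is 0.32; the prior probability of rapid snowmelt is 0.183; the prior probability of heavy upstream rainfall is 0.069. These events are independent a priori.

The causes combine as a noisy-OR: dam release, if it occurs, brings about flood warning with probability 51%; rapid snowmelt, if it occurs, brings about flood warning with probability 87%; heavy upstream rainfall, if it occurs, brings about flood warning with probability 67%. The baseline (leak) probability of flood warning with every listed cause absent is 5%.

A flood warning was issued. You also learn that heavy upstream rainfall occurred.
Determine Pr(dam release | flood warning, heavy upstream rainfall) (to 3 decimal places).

Pr(dam release | flood warning, heavy upstream rainfall) ≈ 0.358

Under noisy-OR, P(flood warning | causes) = 1 − (1−0.05)·∏(1−qᵢ) over the active causes.
P(flood warning | heavy upstream rainfall) = 0.6865·0.68·0.817 + 0.959245·0.68·0.183 + 0.846385·0.32·0.817 + 0.98003·0.32·0.183 = 0.381392 + 0.119368 + 0.221279 + 0.057391 = 0.779430
Of this, 0.278670 comes from 0.221279 + 0.057391 (the dam release=true cases).
Hence the posterior is 0.278670/0.779430 ≈ 0.358.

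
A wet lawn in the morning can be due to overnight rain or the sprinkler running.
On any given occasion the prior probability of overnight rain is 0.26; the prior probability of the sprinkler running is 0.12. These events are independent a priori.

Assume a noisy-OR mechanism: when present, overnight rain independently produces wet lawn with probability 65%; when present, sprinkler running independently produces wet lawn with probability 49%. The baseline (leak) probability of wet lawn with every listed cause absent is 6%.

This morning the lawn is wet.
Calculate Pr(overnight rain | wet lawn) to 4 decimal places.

Under noisy-OR, P(wet lawn | causes) = 1 − (1−0.06)·∏(1−qᵢ) over the active causes.
Weight on overnight rain=true, given the evidence: 0.153525 + 0.025965 = 0.179490
The normalizing constant is 0.06·0.74·0.88 + 0.5206·0.74·0.12 + 0.671·0.26·0.88 + 0.83221·0.26·0.12 = 0.264791
P(overnight rain | wet lawn) = 0.179490/0.264791 ≈ 0.6779

Pr(overnight rain | wet lawn) ≈ 0.6779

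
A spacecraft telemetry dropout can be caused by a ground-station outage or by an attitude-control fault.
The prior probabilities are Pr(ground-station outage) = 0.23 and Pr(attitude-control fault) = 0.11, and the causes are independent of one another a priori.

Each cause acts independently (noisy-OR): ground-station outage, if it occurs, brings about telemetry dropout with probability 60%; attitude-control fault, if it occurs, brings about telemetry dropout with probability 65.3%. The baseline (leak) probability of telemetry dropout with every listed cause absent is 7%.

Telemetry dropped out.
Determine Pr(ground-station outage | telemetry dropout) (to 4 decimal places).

Pr(ground-station outage | telemetry dropout) ≈ 0.5884

Under noisy-OR, P(telemetry dropout | causes) = 1 − (1−0.07)·∏(1−qᵢ) over the active causes.
P(telemetry dropout) = 0.07*0.77*0.89 + 0.67729*0.77*0.11 + 0.628*0.23*0.89 + 0.870916*0.23*0.11 = 0.047971 + 0.057366 + 0.128552 + 0.022034 = 0.255923
Of this, 0.150586 comes from 0.128552 + 0.022034 (the ground-station outage=true cases).
P(ground-station outage | telemetry dropout) = 0.150586 / 0.255923 ≈ 0.5884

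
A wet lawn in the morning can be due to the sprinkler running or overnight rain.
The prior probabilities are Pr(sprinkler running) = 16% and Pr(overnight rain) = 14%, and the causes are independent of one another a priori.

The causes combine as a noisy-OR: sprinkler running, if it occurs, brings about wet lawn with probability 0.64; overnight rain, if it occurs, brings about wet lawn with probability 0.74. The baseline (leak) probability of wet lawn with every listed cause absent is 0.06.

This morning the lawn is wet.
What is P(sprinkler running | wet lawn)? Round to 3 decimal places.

Under noisy-OR, P(wet lawn | causes) = 1 − (1−0.06)·∏(1−qᵢ) over the active causes.
By total probability over the 4 (sprinkler running, overnight rain) configurations:
  P(wet lawn) = 0.06×0.84×0.86 + 0.7556×0.84×0.14 + 0.6616×0.16×0.86 + 0.912016×0.16×0.14
        = 0.043344 + 0.088859 + 0.091036 + 0.020429 = 0.243668
The terms with sprinkler running present sum to 0.111465, so
  P(sprinkler running | wet lawn) = 0.111465 / 0.243668 ≈ 0.457

P(sprinkler running | wet lawn) ≈ 0.457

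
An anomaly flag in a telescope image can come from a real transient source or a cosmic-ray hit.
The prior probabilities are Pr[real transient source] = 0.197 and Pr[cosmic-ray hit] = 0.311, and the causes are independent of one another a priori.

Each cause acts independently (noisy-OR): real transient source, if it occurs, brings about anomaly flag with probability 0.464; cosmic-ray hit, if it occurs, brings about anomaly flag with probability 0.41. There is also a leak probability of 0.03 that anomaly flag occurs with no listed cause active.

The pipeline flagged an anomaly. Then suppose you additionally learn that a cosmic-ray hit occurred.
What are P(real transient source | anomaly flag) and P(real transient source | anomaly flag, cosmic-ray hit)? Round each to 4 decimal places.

Under noisy-OR, P(anomaly flag | causes) = 1 − (1−0.03)·∏(1−qᵢ) over the active causes.
Enumerate the 4 (real transient source, cosmic-ray hit) configurations and weight by the priors:
  P(anomaly flag) = 0.03*0.803*0.689 + 0.4277*0.803*0.311 + 0.48008*0.197*0.689 + 0.693247*0.197*0.311
        = 0.016598 + 0.106811 + 0.065163 + 0.042473 = 0.231045
Configurations with real transient source contribute 0.107636, so
  P(real transient source | anomaly flag) = 0.107636 / 0.231045 ≈ 0.4659

Now also conditioning on cosmic-ray hit=true:
P(anomaly flag | cosmic-ray hit) = 0.4277×0.803 + 0.693247×0.197 = 0.343443 + 0.136570 = 0.480013
Of this, 0.136570 comes from 0.693247×0.197 (the real transient source=true cases).
So P(real transient source | anomaly flag, cosmic-ray hit) = 0.136570/0.480013 ≈ 0.2845.

P(real transient source | anomaly flag) ≈ 0.4659; P(real transient source | anomaly flag, cosmic-ray hit) ≈ 0.2845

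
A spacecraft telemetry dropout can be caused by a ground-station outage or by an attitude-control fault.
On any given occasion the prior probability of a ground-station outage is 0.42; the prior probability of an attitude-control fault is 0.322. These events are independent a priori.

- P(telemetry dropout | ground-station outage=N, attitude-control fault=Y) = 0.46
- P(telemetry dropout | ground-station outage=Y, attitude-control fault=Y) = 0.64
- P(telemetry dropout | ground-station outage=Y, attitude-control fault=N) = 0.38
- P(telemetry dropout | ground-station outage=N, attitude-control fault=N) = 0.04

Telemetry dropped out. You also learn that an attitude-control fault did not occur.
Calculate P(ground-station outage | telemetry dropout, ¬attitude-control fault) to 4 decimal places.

By total probability over both values of ground-station outage:
  P(telemetry dropout | ¬attitude-control fault) = 0.04·0.58 + 0.38·0.42
        = 0.023200 + 0.159600 = 0.182800
Keeping only the ground-station outage-present terms gives 0.159600, so
  P(ground-station outage | telemetry dropout, ¬attitude-control fault) = 0.159600 / 0.182800 ≈ 0.8731

P(ground-station outage | telemetry dropout, ¬attitude-control fault) ≈ 0.8731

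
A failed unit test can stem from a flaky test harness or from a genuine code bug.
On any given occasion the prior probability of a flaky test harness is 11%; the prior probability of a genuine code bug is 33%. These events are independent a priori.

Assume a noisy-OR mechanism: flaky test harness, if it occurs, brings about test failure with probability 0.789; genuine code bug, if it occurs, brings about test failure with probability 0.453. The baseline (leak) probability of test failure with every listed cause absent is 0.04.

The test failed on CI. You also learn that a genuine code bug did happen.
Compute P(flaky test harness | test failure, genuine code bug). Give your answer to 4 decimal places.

P(flaky test harness | test failure, genuine code bug) ≈ 0.1879

Under noisy-OR, P(test failure | causes) = 1 − (1−0.04)·∏(1−qᵢ) over the active causes.
P(test failure | genuine code bug) = 0.47488·0.89 + 0.8892·0.11 = 0.422643 + 0.097812 = 0.520455
Restricting to configurations with flaky test harness present: 0.8892·0.11 = 0.097812.
Hence the posterior is 0.097812/0.520455 ≈ 0.1879.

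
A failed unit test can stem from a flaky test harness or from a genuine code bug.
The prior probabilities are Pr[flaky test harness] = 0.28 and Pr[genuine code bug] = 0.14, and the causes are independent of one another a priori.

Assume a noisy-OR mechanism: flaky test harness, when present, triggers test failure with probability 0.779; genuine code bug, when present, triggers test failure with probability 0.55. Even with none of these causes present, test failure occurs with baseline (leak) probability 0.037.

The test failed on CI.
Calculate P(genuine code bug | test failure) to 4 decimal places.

Under noisy-OR, P(test failure | causes) = 1 − (1−0.037)·∏(1−qᵢ) over the active causes.
P(test failure) = 0.037×0.72×0.86 + 0.56665×0.72×0.14 + 0.787177×0.28×0.86 + 0.90423×0.28×0.14 = 0.022910 + 0.057118 + 0.189552 + 0.035446 = 0.305026
The genuine code bug-present share is 0.057118 + 0.035446 = 0.092564.
P(genuine code bug | test failure) = 0.092564 / 0.305026 ≈ 0.3035

P(genuine code bug | test failure) ≈ 0.3035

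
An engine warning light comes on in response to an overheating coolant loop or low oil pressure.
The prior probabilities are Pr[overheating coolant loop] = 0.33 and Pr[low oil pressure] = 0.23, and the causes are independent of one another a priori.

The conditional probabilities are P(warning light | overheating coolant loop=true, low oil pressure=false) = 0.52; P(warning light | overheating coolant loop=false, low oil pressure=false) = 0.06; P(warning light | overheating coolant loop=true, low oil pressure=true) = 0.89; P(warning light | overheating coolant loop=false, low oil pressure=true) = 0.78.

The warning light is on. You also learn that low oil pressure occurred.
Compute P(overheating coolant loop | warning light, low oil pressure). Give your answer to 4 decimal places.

P(overheating coolant loop | warning light, low oil pressure) ≈ 0.3598

Numerator (weight on configurations with overheating coolant loop): 0.89·0.33 = 0.293700
Denominator P(warning light | low oil pressure): 0.78·0.67 + 0.89·0.33 = 0.816300
Posterior = 0.293700 / 0.816300 ≈ 0.3598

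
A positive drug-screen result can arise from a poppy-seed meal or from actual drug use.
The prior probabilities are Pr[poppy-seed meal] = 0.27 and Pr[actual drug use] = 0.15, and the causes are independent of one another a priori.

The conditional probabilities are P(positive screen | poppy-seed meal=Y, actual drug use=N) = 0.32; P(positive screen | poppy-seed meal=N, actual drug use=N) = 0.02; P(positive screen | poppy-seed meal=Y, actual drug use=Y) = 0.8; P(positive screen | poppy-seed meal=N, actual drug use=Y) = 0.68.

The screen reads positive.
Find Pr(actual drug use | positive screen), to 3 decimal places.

Sum P(positive screen|·) weighted by the priors over the 4 (poppy-seed meal, actual drug use) configurations:
  P(positive screen) = 0.02×0.73×0.85 + 0.68×0.73×0.15 + 0.32×0.27×0.85 + 0.8×0.27×0.15
        = 0.012410 + 0.074460 + 0.073440 + 0.032400 = 0.192710
Configurations with actual drug use contribute 0.106860, so
  P(actual drug use | positive screen) = 0.106860 / 0.192710 ≈ 0.555

Pr(actual drug use | positive screen) ≈ 0.555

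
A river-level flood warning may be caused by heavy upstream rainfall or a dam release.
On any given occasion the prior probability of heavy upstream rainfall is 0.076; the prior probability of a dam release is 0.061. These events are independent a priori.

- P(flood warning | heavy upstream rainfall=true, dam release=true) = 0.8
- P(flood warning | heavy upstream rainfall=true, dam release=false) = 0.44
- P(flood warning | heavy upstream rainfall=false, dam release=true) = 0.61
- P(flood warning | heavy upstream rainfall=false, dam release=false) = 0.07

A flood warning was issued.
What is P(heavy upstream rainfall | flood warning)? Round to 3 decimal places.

P(flood warning) = 0.07*0.924*0.939 + 0.61*0.924*0.061 + 0.44*0.076*0.939 + 0.8*0.076*0.061 = 0.060735 + 0.034382 + 0.031400 + 0.003709 = 0.130226
Restricting to configurations with heavy upstream rainfall present: 0.031400 + 0.003709 = 0.035109.
So P(heavy upstream rainfall | flood warning) = 0.035109/0.130226 ≈ 0.270.

P(heavy upstream rainfall | flood warning) ≈ 0.270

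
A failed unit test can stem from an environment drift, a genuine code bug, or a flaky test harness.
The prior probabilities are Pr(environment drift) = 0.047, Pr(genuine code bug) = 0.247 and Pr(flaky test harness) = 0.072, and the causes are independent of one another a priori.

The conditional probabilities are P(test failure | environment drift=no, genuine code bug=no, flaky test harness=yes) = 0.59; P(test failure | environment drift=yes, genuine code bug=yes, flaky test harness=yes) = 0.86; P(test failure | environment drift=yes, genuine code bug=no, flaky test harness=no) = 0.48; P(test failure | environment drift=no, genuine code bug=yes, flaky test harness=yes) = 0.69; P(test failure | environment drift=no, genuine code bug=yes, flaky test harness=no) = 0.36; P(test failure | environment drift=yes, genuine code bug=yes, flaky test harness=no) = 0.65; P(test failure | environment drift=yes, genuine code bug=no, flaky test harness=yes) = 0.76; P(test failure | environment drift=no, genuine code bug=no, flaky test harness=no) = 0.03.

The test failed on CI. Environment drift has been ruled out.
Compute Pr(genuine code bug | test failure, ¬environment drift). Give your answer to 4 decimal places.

P(test failure | ¬environment drift) = 0.03·0.753·0.928 + 0.59·0.753·0.072 + 0.36·0.247·0.928 + 0.69·0.247·0.072 = 0.020964 + 0.031987 + 0.082518 + 0.012271 = 0.147740
Restricting to configurations with genuine code bug present: 0.082518 + 0.012271 = 0.094789.
P(genuine code bug | test failure, ¬environment drift) = 0.094789 / 0.147740 ≈ 0.6416

Pr(genuine code bug | test failure, ¬environment drift) ≈ 0.6416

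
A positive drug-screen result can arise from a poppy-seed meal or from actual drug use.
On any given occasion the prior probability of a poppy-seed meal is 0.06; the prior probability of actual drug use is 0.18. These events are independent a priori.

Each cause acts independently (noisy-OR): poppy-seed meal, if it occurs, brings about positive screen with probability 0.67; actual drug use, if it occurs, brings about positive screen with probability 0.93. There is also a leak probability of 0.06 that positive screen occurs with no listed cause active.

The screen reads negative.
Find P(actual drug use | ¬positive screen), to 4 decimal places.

Under noisy-OR, P(positive screen | causes) = 1 − (1−0.06)·∏(1−qᵢ) over the active causes.
By total probability over the 4 (poppy-seed meal, actual drug use) configurations:
  P(¬positive screen) = 0.94×0.94×0.82 + 0.0658×0.94×0.18 + 0.3102×0.06×0.82 + 0.021714×0.06×0.18
        = 0.724552 + 0.011133 + 0.015262 + 0.000235 = 0.751182
The terms with actual drug use present sum to 0.011368, so
  P(actual drug use | ¬positive screen) = 0.011368 / 0.751182 ≈ 0.0151

P(actual drug use | ¬positive screen) ≈ 0.0151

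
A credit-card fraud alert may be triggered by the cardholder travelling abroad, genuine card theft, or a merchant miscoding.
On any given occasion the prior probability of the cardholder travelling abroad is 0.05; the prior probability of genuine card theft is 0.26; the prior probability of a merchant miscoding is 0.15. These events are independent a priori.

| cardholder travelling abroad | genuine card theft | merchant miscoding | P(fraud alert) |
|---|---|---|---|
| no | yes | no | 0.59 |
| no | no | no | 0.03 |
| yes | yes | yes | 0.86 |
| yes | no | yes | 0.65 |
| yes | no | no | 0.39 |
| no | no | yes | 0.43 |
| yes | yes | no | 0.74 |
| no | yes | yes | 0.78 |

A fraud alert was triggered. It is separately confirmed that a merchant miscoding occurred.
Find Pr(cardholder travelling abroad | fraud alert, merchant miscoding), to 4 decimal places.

For the numerator, keep only cardholder travelling abroad=true terms: 0.024050 + 0.011180 = 0.035230
Denominator P(fraud alert | merchant miscoding): 0.43×0.95×0.74 + 0.78×0.95×0.26 + 0.65×0.05×0.74 + 0.86×0.05×0.26 = 0.530180
Posterior = 0.035230 / 0.530180 ≈ 0.0664

Pr(cardholder travelling abroad | fraud alert, merchant miscoding) ≈ 0.0664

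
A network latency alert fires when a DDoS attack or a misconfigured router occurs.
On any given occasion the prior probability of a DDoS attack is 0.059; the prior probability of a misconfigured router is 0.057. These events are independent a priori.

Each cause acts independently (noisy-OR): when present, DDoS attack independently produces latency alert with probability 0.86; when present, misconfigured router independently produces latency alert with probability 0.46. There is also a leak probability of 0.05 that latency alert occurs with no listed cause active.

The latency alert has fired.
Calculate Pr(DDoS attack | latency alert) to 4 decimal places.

Pr(DDoS attack | latency alert) ≈ 0.4215

Under noisy-OR, P(latency alert | causes) = 1 − (1−0.05)·∏(1−qᵢ) over the active causes.
Sum P(latency alert|·) weighted by the priors over the 4 (DDoS attack, misconfigured router) configurations:
  P(latency alert) = 0.05×0.941×0.943 + 0.487×0.941×0.057 + 0.867×0.059×0.943 + 0.92818×0.059×0.057
        = 0.044368 + 0.026121 + 0.048237 + 0.003121 = 0.121847
The terms with DDoS attack present sum to 0.051358, so
  P(DDoS attack | latency alert) = 0.051358 / 0.121847 ≈ 0.4215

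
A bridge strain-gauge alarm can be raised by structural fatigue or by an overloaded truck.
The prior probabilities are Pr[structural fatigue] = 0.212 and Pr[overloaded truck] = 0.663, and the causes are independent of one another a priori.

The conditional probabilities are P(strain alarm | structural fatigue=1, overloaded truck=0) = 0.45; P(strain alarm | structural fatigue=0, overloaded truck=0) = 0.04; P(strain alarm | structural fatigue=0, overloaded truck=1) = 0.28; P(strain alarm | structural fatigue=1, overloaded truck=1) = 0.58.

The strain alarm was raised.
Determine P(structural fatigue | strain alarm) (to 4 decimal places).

P(structural fatigue | strain alarm) ≈ 0.4201

Sum P(strain alarm|·) weighted by the priors over the 4 (structural fatigue, overloaded truck) configurations:
  P(strain alarm) = 0.04·0.788·0.337 + 0.28·0.788·0.663 + 0.45·0.212·0.337 + 0.58·0.212·0.663
        = 0.010622 + 0.146284 + 0.032150 + 0.081522 = 0.270578
The terms with structural fatigue present sum to 0.113672, so
  P(structural fatigue | strain alarm) = 0.113672 / 0.270578 ≈ 0.4201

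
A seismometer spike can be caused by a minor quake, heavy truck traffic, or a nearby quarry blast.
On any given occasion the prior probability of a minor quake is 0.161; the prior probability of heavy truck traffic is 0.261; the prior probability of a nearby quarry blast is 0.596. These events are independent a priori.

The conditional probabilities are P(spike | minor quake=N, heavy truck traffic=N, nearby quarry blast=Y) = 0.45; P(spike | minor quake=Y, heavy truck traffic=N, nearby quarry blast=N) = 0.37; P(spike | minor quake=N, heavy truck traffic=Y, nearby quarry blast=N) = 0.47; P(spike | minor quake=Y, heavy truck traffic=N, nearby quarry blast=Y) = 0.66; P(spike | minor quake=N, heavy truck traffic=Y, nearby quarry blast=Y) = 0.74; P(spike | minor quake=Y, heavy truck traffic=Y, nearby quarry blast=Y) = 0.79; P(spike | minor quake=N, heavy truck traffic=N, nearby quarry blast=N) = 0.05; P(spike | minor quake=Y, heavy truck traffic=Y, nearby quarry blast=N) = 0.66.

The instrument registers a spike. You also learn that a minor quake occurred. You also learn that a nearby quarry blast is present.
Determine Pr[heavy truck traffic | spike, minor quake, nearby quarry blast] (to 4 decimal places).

Pr[heavy truck traffic | spike, minor quake, nearby quarry blast] ≈ 0.2971

P(spike | minor quake, nearby quarry blast) = 0.66*0.739 + 0.79*0.261 = 0.487740 + 0.206190 = 0.693930
Of this, 0.206190 comes from 0.79*0.261 (the heavy truck traffic=true cases).
P(heavy truck traffic | spike, minor quake, nearby quarry blast) = 0.206190 / 0.693930 ≈ 0.2971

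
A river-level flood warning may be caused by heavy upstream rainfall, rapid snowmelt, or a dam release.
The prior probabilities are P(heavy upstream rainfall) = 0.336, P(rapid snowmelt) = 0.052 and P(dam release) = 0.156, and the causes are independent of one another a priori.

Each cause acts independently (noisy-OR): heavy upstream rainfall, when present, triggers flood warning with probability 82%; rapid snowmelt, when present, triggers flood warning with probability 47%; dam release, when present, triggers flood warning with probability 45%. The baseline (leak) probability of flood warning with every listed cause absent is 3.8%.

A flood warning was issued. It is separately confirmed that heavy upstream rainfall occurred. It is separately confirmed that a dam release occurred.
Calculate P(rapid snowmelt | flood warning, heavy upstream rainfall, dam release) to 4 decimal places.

P(rapid snowmelt | flood warning, heavy upstream rainfall, dam release) ≈ 0.0544

Under noisy-OR, P(flood warning | causes) = 1 − (1−0.038)·∏(1−qᵢ) over the active causes.
Numerator (weight on configurations with rapid snowmelt): 0.949524*0.052 = 0.049375
Denominator P(flood warning | heavy upstream rainfall, dam release): 0.904762*0.948 + 0.949524*0.052 = 0.907089
Posterior = 0.049375 / 0.907089 ≈ 0.0544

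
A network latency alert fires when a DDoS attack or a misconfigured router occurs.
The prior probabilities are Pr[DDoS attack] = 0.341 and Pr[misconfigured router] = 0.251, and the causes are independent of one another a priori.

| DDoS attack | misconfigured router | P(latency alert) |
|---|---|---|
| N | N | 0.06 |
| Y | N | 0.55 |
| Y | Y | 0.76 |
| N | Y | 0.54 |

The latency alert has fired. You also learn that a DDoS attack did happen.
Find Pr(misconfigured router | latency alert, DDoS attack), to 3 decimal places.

Pr(misconfigured router | latency alert, DDoS attack) ≈ 0.317

Numerator (weight on configurations with misconfigured router): 0.76×0.251 = 0.190760
The normalizing constant is 0.55×0.749 + 0.76×0.251 = 0.602710
P(misconfigured router | latency alert, DDoS attack) = 0.190760/0.602710 ≈ 0.317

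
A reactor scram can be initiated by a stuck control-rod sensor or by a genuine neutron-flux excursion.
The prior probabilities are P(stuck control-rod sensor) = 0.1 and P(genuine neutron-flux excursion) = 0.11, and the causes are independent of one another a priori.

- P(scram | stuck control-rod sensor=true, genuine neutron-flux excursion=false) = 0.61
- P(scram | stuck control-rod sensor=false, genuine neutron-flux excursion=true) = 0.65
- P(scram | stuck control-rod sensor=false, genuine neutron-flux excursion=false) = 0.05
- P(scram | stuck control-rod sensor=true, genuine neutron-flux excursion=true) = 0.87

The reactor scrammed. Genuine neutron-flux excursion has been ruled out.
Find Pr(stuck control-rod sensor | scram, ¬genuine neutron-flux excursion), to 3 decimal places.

Pr(stuck control-rod sensor | scram, ¬genuine neutron-flux excursion) ≈ 0.575

Numerator (weight on configurations with stuck control-rod sensor): 0.61·0.1 = 0.061000
Denominator P(scram | ¬genuine neutron-flux excursion): 0.05·0.9 + 0.61·0.1 = 0.106000
Posterior = 0.061000 / 0.106000 ≈ 0.575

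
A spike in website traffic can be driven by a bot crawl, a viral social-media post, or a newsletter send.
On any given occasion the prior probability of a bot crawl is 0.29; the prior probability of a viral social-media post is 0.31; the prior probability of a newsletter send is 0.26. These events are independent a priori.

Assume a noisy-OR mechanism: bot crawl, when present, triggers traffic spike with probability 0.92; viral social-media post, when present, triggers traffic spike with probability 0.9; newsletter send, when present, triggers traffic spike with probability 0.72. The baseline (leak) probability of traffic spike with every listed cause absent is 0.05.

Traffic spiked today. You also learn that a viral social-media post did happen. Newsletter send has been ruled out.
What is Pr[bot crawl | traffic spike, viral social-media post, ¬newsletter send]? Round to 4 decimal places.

Pr[bot crawl | traffic spike, viral social-media post, ¬newsletter send] ≈ 0.3093

Under noisy-OR, P(traffic spike | causes) = 1 − (1−0.05)·∏(1−qᵢ) over the active causes.
By total probability over both values of bot crawl:
  P(traffic spike | viral social-media post, ¬newsletter send) = 0.905×0.71 + 0.9924×0.29
        = 0.642550 + 0.287796 = 0.930346
Keeping only the bot crawl-present terms gives 0.287796, so
  P(bot crawl | traffic spike, viral social-media post, ¬newsletter send) = 0.287796 / 0.930346 ≈ 0.3093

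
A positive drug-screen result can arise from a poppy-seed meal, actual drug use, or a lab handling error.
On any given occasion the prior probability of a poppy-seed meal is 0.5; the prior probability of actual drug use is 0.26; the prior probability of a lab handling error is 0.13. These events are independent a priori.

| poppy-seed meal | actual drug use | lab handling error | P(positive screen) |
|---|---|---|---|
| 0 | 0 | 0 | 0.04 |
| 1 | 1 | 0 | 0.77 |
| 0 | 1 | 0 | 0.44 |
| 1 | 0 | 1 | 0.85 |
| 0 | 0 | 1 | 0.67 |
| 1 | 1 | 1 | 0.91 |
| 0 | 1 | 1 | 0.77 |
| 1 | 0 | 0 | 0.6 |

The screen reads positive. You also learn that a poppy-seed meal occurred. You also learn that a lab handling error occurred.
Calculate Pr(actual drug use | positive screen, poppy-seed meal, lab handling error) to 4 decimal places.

By total probability over both values of actual drug use:
  P(positive screen | poppy-seed meal, lab handling error) = 0.85*0.74 + 0.91*0.26
        = 0.629000 + 0.236600 = 0.865600
Keeping only the actual drug use-present terms gives 0.236600, so
  P(actual drug use | positive screen, poppy-seed meal, lab handling error) = 0.236600 / 0.865600 ≈ 0.2733

Pr(actual drug use | positive screen, poppy-seed meal, lab handling error) ≈ 0.2733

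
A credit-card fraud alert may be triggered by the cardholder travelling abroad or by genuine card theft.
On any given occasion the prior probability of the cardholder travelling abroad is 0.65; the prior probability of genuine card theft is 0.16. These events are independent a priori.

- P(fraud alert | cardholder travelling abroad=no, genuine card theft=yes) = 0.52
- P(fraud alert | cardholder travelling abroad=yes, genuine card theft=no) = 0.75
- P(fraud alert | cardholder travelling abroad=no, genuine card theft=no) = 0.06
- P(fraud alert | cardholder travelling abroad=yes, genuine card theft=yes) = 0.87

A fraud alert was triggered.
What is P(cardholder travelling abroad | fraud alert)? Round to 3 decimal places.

P(fraud alert) = 0.06·0.35·0.84 + 0.52·0.35·0.16 + 0.75·0.65·0.84 + 0.87·0.65·0.16 = 0.017640 + 0.029120 + 0.409500 + 0.090480 = 0.546740
Restricting to configurations with cardholder travelling abroad present: 0.409500 + 0.090480 = 0.499980.
P(cardholder travelling abroad | fraud alert) = 0.499980 / 0.546740 ≈ 0.914

P(cardholder travelling abroad | fraud alert) ≈ 0.914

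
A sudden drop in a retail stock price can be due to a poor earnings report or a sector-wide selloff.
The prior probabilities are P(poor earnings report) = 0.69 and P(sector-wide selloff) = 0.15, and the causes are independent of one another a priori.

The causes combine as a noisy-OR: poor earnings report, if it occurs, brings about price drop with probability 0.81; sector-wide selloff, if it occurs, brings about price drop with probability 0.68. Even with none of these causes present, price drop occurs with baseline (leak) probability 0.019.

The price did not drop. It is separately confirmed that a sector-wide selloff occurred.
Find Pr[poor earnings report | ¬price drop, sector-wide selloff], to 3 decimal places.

Pr[poor earnings report | ¬price drop, sector-wide selloff] ≈ 0.297

Under noisy-OR, P(price drop | causes) = 1 − (1−0.019)·∏(1−qᵢ) over the active causes.
P(¬price drop | sector-wide selloff) = 0.31392·0.31 + 0.059645·0.69 = 0.097315 + 0.041155 = 0.138470
The poor earnings report-present share is 0.059645·0.69 = 0.041155.
P(poor earnings report | ¬price drop, sector-wide selloff) = 0.041155 / 0.138470 ≈ 0.297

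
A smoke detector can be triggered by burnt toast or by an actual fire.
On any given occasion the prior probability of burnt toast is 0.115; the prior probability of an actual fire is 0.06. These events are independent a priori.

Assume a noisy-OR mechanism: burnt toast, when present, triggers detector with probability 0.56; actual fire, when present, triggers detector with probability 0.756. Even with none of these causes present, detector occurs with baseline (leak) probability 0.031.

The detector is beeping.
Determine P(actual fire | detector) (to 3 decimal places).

Under noisy-OR, P(detector | causes) = 1 − (1−0.031)·∏(1−qᵢ) over the active causes.
P(detector) = 0.031*0.885*0.94 + 0.763564*0.885*0.06 + 0.57364*0.115*0.94 + 0.895968*0.115*0.06 = 0.025789 + 0.040545 + 0.062010 + 0.006182 = 0.134526
The actual fire-present share is 0.040545 + 0.006182 = 0.046727.
So P(actual fire | detector) = 0.046727/0.134526 ≈ 0.347.

P(actual fire | detector) ≈ 0.347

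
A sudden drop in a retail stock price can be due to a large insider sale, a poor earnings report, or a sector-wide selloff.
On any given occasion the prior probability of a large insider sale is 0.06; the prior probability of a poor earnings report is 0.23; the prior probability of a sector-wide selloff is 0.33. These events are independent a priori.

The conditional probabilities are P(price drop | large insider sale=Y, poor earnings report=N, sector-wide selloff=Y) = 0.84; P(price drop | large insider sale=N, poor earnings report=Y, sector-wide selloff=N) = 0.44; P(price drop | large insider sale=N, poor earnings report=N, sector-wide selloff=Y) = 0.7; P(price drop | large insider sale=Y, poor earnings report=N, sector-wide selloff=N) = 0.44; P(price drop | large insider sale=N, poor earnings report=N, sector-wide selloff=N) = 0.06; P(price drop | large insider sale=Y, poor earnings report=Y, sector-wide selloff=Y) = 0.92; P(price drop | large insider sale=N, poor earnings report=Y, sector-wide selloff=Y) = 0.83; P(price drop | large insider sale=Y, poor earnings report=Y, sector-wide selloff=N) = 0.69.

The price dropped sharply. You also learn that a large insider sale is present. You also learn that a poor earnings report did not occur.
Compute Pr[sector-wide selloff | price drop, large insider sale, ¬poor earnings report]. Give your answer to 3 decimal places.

Pr[sector-wide selloff | price drop, large insider sale, ¬poor earnings report] ≈ 0.485

By total probability over both values of sector-wide selloff:
  P(price drop | large insider sale, ¬poor earnings report) = 0.44·0.67 + 0.84·0.33
        = 0.294800 + 0.277200 = 0.572000
Configurations with sector-wide selloff contribute 0.277200, so
  P(sector-wide selloff | price drop, large insider sale, ¬poor earnings report) = 0.277200 / 0.572000 ≈ 0.485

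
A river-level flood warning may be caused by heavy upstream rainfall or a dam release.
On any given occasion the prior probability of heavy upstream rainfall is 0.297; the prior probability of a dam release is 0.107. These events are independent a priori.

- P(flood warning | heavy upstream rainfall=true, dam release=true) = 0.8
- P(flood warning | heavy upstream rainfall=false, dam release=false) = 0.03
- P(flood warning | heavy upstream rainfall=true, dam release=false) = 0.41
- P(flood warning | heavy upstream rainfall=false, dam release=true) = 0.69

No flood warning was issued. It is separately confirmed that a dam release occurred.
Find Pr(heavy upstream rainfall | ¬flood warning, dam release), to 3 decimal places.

For the numerator, keep only heavy upstream rainfall=true terms: 0.2·0.297 = 0.059400
Normalizer over all consistent configurations: 0.31·0.703 + 0.2·0.297 = 0.277330
P(heavy upstream rainfall | ¬flood warning, dam release) = 0.059400/0.277330 ≈ 0.214

Pr(heavy upstream rainfall | ¬flood warning, dam release) ≈ 0.214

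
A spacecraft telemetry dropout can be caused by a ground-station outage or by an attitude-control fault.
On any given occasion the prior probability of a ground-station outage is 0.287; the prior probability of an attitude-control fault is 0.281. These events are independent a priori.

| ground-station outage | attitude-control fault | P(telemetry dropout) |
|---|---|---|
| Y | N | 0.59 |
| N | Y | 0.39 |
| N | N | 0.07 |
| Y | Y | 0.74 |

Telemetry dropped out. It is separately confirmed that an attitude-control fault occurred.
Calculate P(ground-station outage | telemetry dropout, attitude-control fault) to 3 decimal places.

For the numerator, keep only ground-station outage=true terms: 0.74×0.287 = 0.212380
Denominator P(telemetry dropout | attitude-control fault): 0.39×0.713 + 0.74×0.287 = 0.490450
P(ground-station outage | telemetry dropout, attitude-control fault) = 0.212380/0.490450 ≈ 0.433

P(ground-station outage | telemetry dropout, attitude-control fault) ≈ 0.433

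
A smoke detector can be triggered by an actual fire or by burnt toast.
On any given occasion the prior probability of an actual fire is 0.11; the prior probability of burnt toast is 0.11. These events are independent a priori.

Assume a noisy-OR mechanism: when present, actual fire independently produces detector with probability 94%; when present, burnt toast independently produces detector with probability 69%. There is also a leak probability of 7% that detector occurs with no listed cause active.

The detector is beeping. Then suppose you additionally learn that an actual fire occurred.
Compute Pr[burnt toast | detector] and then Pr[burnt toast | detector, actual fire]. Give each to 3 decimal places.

Under noisy-OR, P(detector | causes) = 1 − (1−0.07)·∏(1−qᵢ) over the active causes.
Sum P(detector|·) weighted by the priors over the 4 (actual fire, burnt toast) configurations:
  P(detector) = 0.07·0.89·0.89 + 0.7117·0.89·0.11 + 0.9442·0.11·0.89 + 0.982702·0.11·0.11
        = 0.055447 + 0.069675 + 0.092437 + 0.011891 = 0.229450
The terms with burnt toast present sum to 0.081566, so
  P(burnt toast | detector) = 0.081566 / 0.229450 ≈ 0.355

Now also conditioning on actual fire=true:
Sum P(detector|·) weighted by the priors over both values of burnt toast:
  P(detector | actual fire) = 0.9442·0.89 + 0.982702·0.11
        = 0.840338 + 0.108097 = 0.948435
Keeping only the burnt toast-present terms gives 0.108097, so
  P(burnt toast | detector, actual fire) = 0.108097 / 0.948435 ≈ 0.114
This is intercausal reasoning (explaining away): once actual fire accounts for the detector, burnt toast becomes less likely.

Pr[burnt toast | detector] ≈ 0.355; Pr[burnt toast | detector, actual fire] ≈ 0.114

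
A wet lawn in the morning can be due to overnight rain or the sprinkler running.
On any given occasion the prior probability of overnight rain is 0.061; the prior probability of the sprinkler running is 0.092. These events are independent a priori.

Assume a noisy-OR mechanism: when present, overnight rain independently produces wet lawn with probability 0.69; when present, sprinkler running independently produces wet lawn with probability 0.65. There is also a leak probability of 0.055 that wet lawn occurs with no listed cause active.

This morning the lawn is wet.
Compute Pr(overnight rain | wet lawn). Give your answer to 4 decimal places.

Pr(overnight rain | wet lawn) ≈ 0.2968

Under noisy-OR, P(wet lawn | causes) = 1 − (1−0.055)·∏(1−qᵢ) over the active causes.
For the numerator, keep only overnight rain=true terms: 0.039162 + 0.005037 = 0.044199
Denominator P(wet lawn): 0.055×0.939×0.908 + 0.66925×0.939×0.092 + 0.70705×0.061×0.908 + 0.897467×0.061×0.092 = 0.148908
Posterior = 0.044199 / 0.148908 ≈ 0.2968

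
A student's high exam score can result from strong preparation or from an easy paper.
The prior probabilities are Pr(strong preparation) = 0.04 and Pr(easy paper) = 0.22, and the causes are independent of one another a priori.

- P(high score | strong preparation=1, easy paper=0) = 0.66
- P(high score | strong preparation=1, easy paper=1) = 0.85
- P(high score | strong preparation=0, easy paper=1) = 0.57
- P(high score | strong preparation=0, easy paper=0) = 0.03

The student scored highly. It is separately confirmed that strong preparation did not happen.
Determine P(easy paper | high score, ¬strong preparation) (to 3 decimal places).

P(high score | ¬strong preparation) = 0.03*0.78 + 0.57*0.22 = 0.023400 + 0.125400 = 0.148800
Of this, 0.125400 comes from 0.57*0.22 (the easy paper=true cases).
P(easy paper | high score, ¬strong preparation) = 0.125400 / 0.148800 ≈ 0.843

P(easy paper | high score, ¬strong preparation) ≈ 0.843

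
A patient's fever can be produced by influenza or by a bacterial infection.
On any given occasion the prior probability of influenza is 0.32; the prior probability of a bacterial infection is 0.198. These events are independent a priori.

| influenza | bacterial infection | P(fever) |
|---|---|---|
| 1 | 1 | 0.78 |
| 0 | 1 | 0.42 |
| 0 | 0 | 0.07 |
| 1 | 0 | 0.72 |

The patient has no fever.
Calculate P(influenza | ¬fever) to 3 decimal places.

P(influenza | ¬fever) ≈ 0.128

Sum P(¬fever|·) weighted by the priors over the 4 (influenza, bacterial infection) configurations:
  P(¬fever) = 0.93·0.68·0.802 + 0.58·0.68·0.198 + 0.28·0.32·0.802 + 0.22·0.32·0.198
        = 0.507185 + 0.078091 + 0.071859 + 0.013939 = 0.671074
Keeping only the influenza-present terms gives 0.085798, so
  P(influenza | ¬fever) = 0.085798 / 0.671074 ≈ 0.128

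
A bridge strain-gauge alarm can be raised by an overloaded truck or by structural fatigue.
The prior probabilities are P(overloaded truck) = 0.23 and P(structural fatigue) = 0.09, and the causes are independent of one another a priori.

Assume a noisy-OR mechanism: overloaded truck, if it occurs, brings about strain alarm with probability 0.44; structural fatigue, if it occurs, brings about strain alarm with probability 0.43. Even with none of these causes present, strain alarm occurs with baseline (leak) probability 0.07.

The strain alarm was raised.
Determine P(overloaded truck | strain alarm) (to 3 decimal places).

Under noisy-OR, P(strain alarm | causes) = 1 − (1−0.07)·∏(1−qᵢ) over the active causes.
Sum P(strain alarm|·) weighted by the priors over the 4 (overloaded truck, structural fatigue) configurations:
  P(strain alarm) = 0.07·0.77·0.91 + 0.4699·0.77·0.09 + 0.4792·0.23·0.91 + 0.703144·0.23·0.09
        = 0.049049 + 0.032564 + 0.100297 + 0.014555 = 0.196465
Keeping only the overloaded truck-present terms gives 0.114852, so
  P(overloaded truck | strain alarm) = 0.114852 / 0.196465 ≈ 0.585

P(overloaded truck | strain alarm) ≈ 0.585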